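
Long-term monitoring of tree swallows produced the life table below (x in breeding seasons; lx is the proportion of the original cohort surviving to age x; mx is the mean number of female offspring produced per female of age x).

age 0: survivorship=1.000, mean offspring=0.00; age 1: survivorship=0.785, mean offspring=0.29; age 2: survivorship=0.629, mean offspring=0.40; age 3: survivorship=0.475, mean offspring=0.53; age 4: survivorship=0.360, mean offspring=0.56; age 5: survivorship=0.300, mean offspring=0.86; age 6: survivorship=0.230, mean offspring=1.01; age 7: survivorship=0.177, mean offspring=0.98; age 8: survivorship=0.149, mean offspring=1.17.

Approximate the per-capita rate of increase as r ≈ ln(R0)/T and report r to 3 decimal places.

0.133

R0 = Σ lx·mx = 0 + 0.22765 + 0.2516 + 0.25175 + 0.2016 + 0.258 + 0.2323 + 0.17346 + 0.17433 = 1.77069
Σ x·lx·mx = 7.58516; T = 7.58516/1.77069 = 4.28373…
r ≈ ln(R0)/T = ln(1.77069)/4.28373… = 0.13338… → 0.133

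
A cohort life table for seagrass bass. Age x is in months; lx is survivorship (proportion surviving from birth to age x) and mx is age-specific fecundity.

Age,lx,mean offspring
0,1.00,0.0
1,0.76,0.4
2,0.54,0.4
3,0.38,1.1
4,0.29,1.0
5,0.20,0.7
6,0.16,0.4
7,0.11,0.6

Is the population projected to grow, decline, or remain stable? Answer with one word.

growing

R0 = Σ lx·mx = 0 + 0.304 + 0.216 + 0.418 + 0.29 + 0.14 + 0.064 + 0.066 = 1.498
R0 > 1, so the population is growing.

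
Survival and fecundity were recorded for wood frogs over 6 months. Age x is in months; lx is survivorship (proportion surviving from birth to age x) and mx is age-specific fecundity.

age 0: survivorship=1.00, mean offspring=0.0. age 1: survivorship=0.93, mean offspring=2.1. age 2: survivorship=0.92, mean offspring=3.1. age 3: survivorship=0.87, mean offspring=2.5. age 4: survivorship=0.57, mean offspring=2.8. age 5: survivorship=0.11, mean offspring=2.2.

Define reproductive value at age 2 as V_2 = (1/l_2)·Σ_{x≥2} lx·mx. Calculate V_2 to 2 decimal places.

7.46

lx·mx for x ≥ 2: 2.852, 2.175, 1.596, 0.242 → sum = 6.865
V_2 = 6.865 / l_2 = 6.865 / 0.92 = 7.461957… → 7.46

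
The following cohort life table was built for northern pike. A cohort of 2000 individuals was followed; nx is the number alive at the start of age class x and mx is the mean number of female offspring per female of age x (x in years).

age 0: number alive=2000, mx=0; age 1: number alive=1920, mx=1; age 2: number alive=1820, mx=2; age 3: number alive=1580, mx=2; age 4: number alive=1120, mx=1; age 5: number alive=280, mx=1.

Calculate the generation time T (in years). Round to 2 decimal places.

lx = nx/n0 = nx/2000: 1, 0.96, 0.91, 0.79, 0.56, 0.14
lx·mx: 0, 0.96, 1.82, 1.58, 0.56, 0.14 → R0 = 5.06
x·lx·mx: 0, 0.96, 3.64, 4.74, 2.24, 0.7 → Σ = 12.28
T = 12.28 / 5.06 = 2.426877… → 2.43

2.43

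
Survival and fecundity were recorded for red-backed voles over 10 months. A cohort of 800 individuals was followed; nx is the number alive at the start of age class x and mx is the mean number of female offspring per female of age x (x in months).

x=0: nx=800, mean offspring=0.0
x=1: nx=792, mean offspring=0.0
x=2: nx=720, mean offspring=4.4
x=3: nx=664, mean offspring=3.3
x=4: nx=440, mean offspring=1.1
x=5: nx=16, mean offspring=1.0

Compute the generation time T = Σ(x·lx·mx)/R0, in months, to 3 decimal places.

lx = nx/n0 = nx/800: 1, 0.99, 0.9, 0.83, 0.55, 0.02
lx·mx: 0, 0, 3.96, 2.739, 0.605, 0.02 → R0 = 7.324
x·lx·mx: 0, 0, 7.92, 8.217, 2.42, 0.1 → Σ = 18.657
T = 18.657 / 7.324 = 2.547378… → 2.547

2.547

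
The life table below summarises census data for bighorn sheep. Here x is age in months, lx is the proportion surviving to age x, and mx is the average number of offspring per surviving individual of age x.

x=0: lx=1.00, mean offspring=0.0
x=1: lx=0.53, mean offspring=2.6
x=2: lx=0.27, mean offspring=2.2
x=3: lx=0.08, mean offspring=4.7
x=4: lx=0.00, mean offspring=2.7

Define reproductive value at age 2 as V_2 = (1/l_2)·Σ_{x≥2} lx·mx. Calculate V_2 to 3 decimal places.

3.593

lx·mx for x ≥ 2: 0.594, 0.376, 0 → sum = 0.97
V_2 = 0.97 / l_2 = 0.97 / 0.27 = 3.592593… → 3.593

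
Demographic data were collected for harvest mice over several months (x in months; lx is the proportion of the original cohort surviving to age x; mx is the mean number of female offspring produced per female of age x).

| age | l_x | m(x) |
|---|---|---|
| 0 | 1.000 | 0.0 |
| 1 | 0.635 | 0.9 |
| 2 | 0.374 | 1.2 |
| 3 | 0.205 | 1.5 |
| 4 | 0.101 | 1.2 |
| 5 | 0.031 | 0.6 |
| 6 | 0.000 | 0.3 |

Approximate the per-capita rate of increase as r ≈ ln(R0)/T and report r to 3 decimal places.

R0 = Σ lx·mx = 0 + 0.5715 + 0.4488 + 0.3075 + 0.1212 + 0.0186 + 0 = 1.4676
Σ x·lx·mx = 2.9694; T = 2.9694/1.4676 = 2.0233…
r ≈ ln(R0)/T = ln(1.4676)/2.0233… = 0.1896… → 0.190

0.190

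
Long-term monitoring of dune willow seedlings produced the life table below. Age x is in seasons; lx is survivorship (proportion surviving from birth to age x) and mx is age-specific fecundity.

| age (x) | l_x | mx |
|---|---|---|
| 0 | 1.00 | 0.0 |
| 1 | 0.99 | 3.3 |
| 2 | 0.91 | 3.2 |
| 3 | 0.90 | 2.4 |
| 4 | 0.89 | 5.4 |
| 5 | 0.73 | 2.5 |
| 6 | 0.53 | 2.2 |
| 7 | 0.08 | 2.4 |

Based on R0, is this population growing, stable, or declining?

R0 = Σ lx·mx = 0 + 3.267 + 2.912 + 2.16 + 4.806 + 1.825 + 1.166 + 0.192 = 16.328
R0 > 1, so the population is growing.

growing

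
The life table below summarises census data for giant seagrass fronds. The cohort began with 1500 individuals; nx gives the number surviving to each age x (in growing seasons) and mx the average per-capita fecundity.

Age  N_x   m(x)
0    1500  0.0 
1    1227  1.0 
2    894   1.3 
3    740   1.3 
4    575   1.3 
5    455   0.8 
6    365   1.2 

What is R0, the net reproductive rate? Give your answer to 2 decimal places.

lx = nx/n0 = nx/1500: 1, 0.818, 0.596, 0.49333…, 0.38333…, 0.30333…, 0.24333…
lx·mx by age: 0, 0.818, 0.7748, 0.641333…, 0.498333…, 0.242667…, 0.292…
R0 = Σ lx·mx = 3.267133… → 3.27

3.27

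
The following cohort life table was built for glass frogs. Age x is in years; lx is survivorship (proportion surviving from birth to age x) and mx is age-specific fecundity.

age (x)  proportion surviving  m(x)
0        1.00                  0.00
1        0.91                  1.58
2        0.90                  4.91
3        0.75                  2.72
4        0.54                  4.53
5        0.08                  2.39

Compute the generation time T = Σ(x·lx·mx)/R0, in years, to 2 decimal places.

2.58

lx·mx: 0, 1.4378, 4.419, 2.04, 2.4462, 0.1912 → R0 = 10.5342
x·lx·mx: 0, 1.4378, 8.838, 6.12, 9.7848, 0.956 → Σ = 27.1366
T = 27.1366 / 10.5342 = 2.576048… → 2.58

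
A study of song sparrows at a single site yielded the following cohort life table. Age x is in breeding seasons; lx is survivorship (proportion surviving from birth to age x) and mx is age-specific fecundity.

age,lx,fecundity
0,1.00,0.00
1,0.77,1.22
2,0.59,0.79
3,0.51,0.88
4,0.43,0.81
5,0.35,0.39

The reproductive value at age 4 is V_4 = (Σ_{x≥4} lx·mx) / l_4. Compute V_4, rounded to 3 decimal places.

lx·mx for x ≥ 4: 0.3483, 0.1365 → sum = 0.4848
V_4 = 0.4848 / l_4 = 0.4848 / 0.43 = 1.127442… → 1.127

1.127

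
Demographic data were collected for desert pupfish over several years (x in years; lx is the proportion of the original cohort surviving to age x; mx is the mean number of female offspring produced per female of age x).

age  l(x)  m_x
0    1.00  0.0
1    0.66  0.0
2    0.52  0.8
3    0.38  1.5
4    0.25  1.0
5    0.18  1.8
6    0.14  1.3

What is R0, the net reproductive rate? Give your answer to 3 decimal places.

lx·mx by age: 0, 0, 0.416, 0.57, 0.25, 0.324, 0.182
R0 = Σ lx·mx = 1.742 → 1.742

1.742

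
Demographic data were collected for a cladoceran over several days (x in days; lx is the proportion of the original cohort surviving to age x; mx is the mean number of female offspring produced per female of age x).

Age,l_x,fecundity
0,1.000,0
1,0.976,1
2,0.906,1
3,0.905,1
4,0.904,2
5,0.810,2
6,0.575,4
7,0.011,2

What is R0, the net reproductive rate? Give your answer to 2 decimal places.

8.54

lx·mx by age: 0, 0.976, 0.906, 0.905, 1.808, 1.62, 2.3, 0.022
R0 = Σ lx·mx = 8.537 → 8.54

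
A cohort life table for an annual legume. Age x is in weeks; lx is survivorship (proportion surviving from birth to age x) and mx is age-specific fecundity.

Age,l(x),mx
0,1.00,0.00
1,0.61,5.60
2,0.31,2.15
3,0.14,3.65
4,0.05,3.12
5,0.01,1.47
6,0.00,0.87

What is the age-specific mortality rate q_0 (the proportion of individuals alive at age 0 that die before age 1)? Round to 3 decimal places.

q_0 = (l_0 − l_1) / l_0 = (1 − 0.61) / 1
     = 0.39 / 1 = 0.39 → 0.390

0.390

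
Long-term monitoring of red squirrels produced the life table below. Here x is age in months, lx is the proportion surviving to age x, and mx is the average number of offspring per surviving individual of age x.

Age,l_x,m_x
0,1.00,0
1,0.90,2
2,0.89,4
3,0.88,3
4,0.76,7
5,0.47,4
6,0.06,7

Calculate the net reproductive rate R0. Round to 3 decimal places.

lx·mx by age: 0, 1.8, 3.56, 2.64, 5.32, 1.88, 0.42
R0 = Σ lx·mx = 15.62 → 15.620

15.620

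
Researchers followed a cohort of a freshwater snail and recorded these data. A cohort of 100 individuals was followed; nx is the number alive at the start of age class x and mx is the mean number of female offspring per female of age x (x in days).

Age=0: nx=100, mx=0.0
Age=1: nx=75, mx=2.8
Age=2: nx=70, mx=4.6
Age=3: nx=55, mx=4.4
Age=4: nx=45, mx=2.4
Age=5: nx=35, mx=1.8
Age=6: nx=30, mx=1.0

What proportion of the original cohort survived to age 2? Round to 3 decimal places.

l_2 = n_2/n_0 = 70/100 = 0.7 → 0.700

0.700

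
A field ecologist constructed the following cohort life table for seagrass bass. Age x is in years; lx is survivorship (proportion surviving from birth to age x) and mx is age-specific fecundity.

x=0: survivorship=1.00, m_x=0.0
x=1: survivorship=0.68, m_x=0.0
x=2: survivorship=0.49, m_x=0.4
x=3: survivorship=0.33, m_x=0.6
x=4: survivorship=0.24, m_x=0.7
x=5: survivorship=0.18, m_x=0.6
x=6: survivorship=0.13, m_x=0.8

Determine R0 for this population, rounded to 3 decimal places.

0.774

lx·mx by age: 0, 0, 0.196, 0.198, 0.168, 0.108, 0.104
R0 = Σ lx·mx = 0.774 → 0.774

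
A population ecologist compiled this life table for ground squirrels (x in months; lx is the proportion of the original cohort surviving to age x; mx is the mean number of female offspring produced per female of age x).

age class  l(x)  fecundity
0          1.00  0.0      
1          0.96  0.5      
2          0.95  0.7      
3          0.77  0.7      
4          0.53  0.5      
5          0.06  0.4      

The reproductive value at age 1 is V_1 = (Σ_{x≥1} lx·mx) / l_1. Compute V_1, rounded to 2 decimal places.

lx·mx for x ≥ 1: 0.48, 0.665, 0.539, 0.265, 0.024 → sum = 1.973
V_1 = 1.973 / l_1 = 1.973 / 0.96 = 2.055208… → 2.06

2.06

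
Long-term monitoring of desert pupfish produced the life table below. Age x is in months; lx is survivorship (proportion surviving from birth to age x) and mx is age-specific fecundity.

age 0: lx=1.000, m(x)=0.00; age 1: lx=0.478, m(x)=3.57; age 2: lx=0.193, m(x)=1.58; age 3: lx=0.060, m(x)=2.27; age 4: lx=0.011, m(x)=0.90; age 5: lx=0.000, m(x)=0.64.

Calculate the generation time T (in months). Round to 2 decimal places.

1.28

lx·mx: 0, 1.70646, 0.30494, 0.1362, 0.0099, 0 → R0 = 2.1575
x·lx·mx: 0, 1.70646, 0.60988, 0.4086, 0.0396, 0 → Σ = 2.76454
T = 2.76454 / 2.1575 = 1.281363… → 1.28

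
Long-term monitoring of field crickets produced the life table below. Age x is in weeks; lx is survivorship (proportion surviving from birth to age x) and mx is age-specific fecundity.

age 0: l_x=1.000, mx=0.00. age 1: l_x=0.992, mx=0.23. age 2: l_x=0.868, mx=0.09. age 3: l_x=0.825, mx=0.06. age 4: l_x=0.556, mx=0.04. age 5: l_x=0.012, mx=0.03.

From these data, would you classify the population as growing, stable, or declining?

declining

R0 = Σ lx·mx = 0 + 0.22816 + 0.07812 + 0.0495 + 0.02224 + 0.00036 = 0.37838
R0 < 1, so the population is declining.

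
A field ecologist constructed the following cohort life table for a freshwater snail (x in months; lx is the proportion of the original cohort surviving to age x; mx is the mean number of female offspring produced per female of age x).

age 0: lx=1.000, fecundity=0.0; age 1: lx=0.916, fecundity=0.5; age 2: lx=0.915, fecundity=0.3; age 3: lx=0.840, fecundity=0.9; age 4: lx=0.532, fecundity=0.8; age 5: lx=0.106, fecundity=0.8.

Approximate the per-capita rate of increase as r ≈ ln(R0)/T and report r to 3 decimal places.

0.256

R0 = Σ lx·mx = 0 + 0.458 + 0.2745 + 0.756 + 0.4256 + 0.0848 = 1.9989
Σ x·lx·mx = 5.4014; T = 5.4014/1.9989 = 2.70219…
r ≈ ln(R0)/T = ln(1.9989)/2.70219… = 0.25631… → 0.256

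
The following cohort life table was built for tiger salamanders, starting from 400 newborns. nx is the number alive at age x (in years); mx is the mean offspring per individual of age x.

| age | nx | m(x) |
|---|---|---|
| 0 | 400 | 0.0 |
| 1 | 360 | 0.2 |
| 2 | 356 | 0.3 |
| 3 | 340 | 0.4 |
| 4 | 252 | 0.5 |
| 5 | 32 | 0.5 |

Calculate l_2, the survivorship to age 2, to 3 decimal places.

l_2 = n_2/n_0 = 356/400 = 0.89 → 0.890

0.890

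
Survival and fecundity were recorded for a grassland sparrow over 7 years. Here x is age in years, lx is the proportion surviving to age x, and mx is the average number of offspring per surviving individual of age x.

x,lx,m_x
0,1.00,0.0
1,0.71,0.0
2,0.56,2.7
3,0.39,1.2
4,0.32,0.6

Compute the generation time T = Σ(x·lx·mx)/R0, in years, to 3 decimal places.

2.392

lx·mx: 0, 0, 1.512, 0.468, 0.192 → R0 = 2.172
x·lx·mx: 0, 0, 3.024, 1.404, 0.768 → Σ = 5.196
T = 5.196 / 2.172 = 2.392265… → 2.392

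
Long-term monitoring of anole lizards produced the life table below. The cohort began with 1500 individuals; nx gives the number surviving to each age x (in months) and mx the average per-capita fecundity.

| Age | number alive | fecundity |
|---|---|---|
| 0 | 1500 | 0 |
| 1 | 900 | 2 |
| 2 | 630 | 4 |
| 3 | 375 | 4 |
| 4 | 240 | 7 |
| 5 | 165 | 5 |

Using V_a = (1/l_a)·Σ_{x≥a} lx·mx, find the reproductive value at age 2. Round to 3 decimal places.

lx = nx/n0 = nx/1500: 1, 0.6, 0.42, 0.25, 0.16, 0.11
lx·mx for x ≥ 2: 1.68, 1, 1.12, 0.55 → sum = 4.35
V_2 = 4.35 / l_2 = 4.35 / 0.42 = 10.357143… → 10.357

10.357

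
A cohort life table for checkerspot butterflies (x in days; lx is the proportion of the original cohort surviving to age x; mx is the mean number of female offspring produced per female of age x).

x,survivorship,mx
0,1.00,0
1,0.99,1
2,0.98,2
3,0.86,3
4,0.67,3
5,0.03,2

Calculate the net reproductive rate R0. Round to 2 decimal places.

lx·mx by age: 0, 0.99, 1.96, 2.58, 2.01, 0.06
R0 = Σ lx·mx = 7.6 → 7.60

7.60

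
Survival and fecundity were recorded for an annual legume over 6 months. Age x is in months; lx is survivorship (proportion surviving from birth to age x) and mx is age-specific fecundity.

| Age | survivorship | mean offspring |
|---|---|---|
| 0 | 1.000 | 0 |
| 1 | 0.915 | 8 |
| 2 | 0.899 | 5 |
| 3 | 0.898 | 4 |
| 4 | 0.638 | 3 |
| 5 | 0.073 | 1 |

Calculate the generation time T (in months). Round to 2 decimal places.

2.02

lx·mx: 0, 7.32, 4.495, 3.592, 1.914, 0.073 → R0 = 17.394
x·lx·mx: 0, 7.32, 8.99, 10.776, 7.656, 0.365 → Σ = 35.107
T = 35.107 / 17.394 = 2.01834… → 2.02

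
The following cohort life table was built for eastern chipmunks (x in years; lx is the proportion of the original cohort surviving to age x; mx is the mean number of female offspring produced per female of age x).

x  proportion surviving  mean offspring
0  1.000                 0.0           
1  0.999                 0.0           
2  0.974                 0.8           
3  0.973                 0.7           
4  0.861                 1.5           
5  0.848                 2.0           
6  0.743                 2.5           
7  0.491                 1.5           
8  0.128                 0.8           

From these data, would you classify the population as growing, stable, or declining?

R0 = Σ lx·mx = 0 + 0 + 0.7792 + 0.6811 + 1.2915 + 1.696 + 1.8575 + 0.7365 + 0.1024 = 7.1442
R0 > 1, so the population is growing.

growing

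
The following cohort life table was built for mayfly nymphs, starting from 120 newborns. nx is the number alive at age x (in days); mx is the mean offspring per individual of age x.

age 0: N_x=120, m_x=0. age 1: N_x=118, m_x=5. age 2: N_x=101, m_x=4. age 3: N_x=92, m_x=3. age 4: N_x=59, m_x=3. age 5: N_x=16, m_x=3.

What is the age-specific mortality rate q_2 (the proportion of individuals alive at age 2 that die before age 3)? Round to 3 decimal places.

lx = nx/n0 = nx/120: 1, 0.98333…, 0.84167…, 0.76667…, 0.49167…, 0.13333…
q_2 = (l_2 − l_3) / l_2 = (0.841667… − 0.766667…) / 0.841667…
     = 0.075… / 0.841667… = 0.089109… → 0.089

0.089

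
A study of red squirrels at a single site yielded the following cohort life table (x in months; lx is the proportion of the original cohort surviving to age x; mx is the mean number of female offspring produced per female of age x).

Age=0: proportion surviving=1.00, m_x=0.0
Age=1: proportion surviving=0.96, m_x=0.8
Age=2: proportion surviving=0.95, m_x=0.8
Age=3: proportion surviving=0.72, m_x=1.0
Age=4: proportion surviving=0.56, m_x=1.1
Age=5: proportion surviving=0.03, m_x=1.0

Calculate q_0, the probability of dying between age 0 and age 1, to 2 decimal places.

q_0 = (l_0 − l_1) / l_0 = (1 − 0.96) / 1
     = 0.04 / 1 = 0.04 → 0.04

0.04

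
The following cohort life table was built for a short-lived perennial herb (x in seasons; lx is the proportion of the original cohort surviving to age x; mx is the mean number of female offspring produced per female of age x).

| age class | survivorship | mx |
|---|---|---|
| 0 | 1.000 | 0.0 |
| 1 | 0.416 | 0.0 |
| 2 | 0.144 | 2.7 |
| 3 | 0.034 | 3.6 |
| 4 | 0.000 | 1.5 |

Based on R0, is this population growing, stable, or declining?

R0 = Σ lx·mx = 0 + 0 + 0.3888 + 0.1224 + 0 = 0.5112
R0 < 1, so the population is declining.

declining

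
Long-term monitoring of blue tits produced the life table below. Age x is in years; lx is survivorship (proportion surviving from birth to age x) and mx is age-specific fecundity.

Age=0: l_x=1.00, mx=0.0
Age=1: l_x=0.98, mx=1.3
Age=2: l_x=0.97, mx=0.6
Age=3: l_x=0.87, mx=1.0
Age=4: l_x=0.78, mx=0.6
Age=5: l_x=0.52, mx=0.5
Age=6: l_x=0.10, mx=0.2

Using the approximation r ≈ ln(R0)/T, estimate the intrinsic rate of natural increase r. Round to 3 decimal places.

R0 = Σ lx·mx = 0 + 1.274 + 0.582 + 0.87 + 0.468 + 0.26 + 0.02 = 3.474
Σ x·lx·mx = 8.34; T = 8.34/3.474 = 2.40069…
r ≈ ln(R0)/T = ln(3.474)/2.40069… = 0.51873… → 0.519

0.519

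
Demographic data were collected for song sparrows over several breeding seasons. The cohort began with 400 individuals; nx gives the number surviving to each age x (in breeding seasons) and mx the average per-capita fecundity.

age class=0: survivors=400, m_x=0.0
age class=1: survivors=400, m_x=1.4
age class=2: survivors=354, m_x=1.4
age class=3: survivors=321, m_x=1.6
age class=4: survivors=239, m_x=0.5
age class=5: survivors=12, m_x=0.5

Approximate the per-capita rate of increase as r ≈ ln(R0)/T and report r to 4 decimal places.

lx = nx/n0 = nx/400: 1, 1, 0.885, 0.8025, 0.5975, 0.03
R0 = Σ lx·mx = 0 + 1.4 + 1.239 + 1.284 + 0.29875 + 0.015 = 4.23675
Σ x·lx·mx = 9; T = 9/4.23675 = 2.12427…
r ≈ ln(R0)/T = ln(4.23675)/2.12427… = 0.679667… → 0.6797

0.6797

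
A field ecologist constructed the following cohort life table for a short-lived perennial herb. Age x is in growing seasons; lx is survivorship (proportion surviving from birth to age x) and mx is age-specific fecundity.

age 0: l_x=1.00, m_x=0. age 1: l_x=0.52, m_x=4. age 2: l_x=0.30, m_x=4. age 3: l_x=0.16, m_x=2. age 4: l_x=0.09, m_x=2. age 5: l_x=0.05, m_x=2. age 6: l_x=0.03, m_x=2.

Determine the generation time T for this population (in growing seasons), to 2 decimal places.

1.78

lx·mx: 0, 2.08, 1.2, 0.32, 0.18, 0.1, 0.06 → R0 = 3.94
x·lx·mx: 0, 2.08, 2.4, 0.96, 0.72, 0.5, 0.36 → Σ = 7.02
T = 7.02 / 3.94 = 1.781726… → 1.78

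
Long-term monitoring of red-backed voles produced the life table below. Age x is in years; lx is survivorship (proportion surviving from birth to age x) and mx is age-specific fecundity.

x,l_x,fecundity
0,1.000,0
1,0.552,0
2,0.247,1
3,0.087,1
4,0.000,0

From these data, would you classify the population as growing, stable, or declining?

declining

R0 = Σ lx·mx = 0 + 0 + 0.247 + 0.087 + 0 = 0.334
R0 < 1, so the population is declining.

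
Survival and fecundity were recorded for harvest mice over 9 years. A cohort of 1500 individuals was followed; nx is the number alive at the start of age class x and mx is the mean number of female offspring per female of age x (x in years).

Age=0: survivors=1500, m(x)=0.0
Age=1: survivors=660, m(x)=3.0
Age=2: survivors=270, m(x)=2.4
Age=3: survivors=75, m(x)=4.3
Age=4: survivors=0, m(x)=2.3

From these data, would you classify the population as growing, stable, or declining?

lx = nx/n0 = nx/1500: 1, 0.44, 0.18, 0.05, 0
R0 = Σ lx·mx = 0 + 1.32 + 0.432 + 0.215 + 0 = 1.967
R0 > 1, so the population is growing.

growing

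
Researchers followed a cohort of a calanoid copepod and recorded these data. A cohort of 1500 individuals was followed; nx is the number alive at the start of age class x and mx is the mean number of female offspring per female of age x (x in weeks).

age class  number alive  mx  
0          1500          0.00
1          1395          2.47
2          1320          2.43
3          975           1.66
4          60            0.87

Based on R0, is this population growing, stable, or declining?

growing

lx = nx/n0 = nx/1500: 1, 0.93, 0.88, 0.65, 0.04
R0 = Σ lx·mx = 0 + 2.2971 + 2.1384 + 1.079 + 0.0348 = 5.5493
R0 > 1, so the population is growing.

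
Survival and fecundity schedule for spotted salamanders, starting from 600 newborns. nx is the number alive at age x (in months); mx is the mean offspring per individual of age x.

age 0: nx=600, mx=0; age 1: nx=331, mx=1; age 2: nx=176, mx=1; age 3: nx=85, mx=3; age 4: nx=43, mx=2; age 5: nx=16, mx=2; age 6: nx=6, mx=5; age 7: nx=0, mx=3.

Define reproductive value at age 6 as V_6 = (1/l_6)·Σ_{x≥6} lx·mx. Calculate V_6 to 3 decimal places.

lx = nx/n0 = nx/600: 1, 0.55167…, 0.29333…, 0.14167…, 0.07167…, 0.02667…, 0.01, 0
lx·mx for x ≥ 6: 0.05, 0 → sum = 0.05
V_6 = 0.05 / l_6 = 0.05 / 0.01 = 5 → 5.000

5.000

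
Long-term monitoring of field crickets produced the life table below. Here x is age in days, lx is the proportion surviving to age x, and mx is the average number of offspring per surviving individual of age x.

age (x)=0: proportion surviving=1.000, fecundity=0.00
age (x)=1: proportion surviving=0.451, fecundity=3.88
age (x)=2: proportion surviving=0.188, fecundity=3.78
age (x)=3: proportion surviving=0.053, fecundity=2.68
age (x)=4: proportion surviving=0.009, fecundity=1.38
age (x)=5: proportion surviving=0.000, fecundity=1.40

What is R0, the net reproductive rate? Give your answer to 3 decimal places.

2.615

lx·mx by age: 0, 1.74988, 0.71064, 0.14204, 0.01242, 0
R0 = Σ lx·mx = 2.61498 → 2.615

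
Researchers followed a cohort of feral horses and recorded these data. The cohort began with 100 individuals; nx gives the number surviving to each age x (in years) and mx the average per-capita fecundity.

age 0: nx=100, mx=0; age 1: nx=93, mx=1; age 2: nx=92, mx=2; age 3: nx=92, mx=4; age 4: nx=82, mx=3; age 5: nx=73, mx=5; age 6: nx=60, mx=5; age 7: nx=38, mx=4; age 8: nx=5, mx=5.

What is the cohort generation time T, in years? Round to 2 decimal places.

4.29

lx = nx/n0 = nx/100: 1, 0.93, 0.92, 0.92, 0.82, 0.73, 0.6, 0.38, 0.05
lx·mx: 0, 0.93, 1.84, 3.68, 2.46, 3.65, 3, 1.52, 0.25 → R0 = 17.33
x·lx·mx: 0, 0.93, 3.68, 11.04, 9.84, 18.25, 18, 10.64, 2 → Σ = 74.38
T = 74.38 / 17.33 = 4.291979… → 4.29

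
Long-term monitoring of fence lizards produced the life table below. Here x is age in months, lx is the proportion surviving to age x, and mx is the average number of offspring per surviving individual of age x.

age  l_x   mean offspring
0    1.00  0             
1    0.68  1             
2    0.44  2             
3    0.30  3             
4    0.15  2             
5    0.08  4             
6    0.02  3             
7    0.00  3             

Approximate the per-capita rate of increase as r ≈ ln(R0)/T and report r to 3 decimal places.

0.433

R0 = Σ lx·mx = 0 + 0.68 + 0.88 + 0.9 + 0.3 + 0.32 + 0.06 + 0 = 3.14
Σ x·lx·mx = 8.3; T = 8.3/3.14 = 2.64331…
r ≈ ln(R0)/T = ln(3.14)/2.64331… = 0.43287… → 0.433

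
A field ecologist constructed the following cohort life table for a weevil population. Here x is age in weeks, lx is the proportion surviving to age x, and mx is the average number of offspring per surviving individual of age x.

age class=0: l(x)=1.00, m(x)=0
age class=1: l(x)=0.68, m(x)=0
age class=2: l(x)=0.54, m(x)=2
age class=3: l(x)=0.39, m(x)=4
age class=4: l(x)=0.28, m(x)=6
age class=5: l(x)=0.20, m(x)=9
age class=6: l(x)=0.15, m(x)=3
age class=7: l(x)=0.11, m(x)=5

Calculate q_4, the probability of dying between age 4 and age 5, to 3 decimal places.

0.286

q_4 = (l_4 − l_5) / l_4 = (0.28 − 0.2) / 0.28
     = 0.08 / 0.28 = 0.285714… → 0.286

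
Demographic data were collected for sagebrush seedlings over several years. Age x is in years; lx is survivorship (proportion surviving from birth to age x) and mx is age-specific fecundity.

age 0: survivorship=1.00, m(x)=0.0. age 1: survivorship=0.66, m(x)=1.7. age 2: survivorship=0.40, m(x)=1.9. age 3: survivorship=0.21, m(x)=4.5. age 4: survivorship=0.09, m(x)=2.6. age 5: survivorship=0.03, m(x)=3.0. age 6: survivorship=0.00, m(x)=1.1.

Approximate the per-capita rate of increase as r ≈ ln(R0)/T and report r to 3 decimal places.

R0 = Σ lx·mx = 0 + 1.122 + 0.76 + 0.945 + 0.234 + 0.09 + 0 = 3.151
Σ x·lx·mx = 6.863; T = 6.863/3.151 = 2.17804…
r ≈ ln(R0)/T = ln(3.151)/2.17804… = 0.52695… → 0.527

0.527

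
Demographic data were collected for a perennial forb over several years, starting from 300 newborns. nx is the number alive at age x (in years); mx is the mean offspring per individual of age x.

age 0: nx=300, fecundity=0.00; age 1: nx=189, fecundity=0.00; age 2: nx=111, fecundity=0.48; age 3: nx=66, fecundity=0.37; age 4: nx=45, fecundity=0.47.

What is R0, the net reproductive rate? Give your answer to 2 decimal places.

lx = nx/n0 = nx/300: 1, 0.63, 0.37, 0.22, 0.15
lx·mx by age: 0, 0, 0.1776, 0.0814, 0.0705
R0 = Σ lx·mx = 0.3295 → 0.33

0.33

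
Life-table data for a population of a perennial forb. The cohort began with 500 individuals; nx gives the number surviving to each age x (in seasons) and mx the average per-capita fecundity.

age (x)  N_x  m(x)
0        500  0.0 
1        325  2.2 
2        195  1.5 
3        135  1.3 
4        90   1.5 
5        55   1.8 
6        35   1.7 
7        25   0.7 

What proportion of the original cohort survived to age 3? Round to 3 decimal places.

l_3 = n_3/n_0 = 135/500 = 0.27 → 0.270

0.270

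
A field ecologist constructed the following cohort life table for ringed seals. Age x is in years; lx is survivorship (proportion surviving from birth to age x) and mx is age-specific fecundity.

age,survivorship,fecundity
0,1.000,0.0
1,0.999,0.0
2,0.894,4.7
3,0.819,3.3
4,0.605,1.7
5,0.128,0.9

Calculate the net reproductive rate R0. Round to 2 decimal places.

lx·mx by age: 0, 0, 4.2018, 2.7027, 1.0285, 0.1152
R0 = Σ lx·mx = 8.0482 → 8.05

8.05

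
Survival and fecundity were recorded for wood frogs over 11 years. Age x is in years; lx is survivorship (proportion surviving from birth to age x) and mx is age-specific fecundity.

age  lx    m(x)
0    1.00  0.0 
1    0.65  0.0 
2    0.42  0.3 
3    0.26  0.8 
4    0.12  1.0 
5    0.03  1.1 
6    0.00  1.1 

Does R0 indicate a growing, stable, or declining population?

R0 = Σ lx·mx = 0 + 0 + 0.126 + 0.208 + 0.12 + 0.033 + 0 = 0.487
R0 < 1, so the population is declining.

declining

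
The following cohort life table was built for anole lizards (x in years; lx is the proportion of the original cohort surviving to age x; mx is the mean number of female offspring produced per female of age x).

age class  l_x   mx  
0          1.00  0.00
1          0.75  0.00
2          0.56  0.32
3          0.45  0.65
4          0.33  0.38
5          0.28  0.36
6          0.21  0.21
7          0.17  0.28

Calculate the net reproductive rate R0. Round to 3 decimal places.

lx·mx by age: 0, 0, 0.1792, 0.2925, 0.1254, 0.1008, 0.0441, 0.0476
R0 = Σ lx·mx = 0.7896 → 0.790

0.790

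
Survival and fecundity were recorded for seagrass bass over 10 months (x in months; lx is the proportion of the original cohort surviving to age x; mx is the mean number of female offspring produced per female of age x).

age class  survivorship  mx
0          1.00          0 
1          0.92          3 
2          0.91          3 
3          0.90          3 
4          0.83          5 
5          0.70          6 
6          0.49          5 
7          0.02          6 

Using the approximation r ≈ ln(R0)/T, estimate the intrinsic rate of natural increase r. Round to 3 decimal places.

R0 = Σ lx·mx = 0 + 2.76 + 2.73 + 2.7 + 4.15 + 4.2 + 2.45 + 0.12 = 19.11
Σ x·lx·mx = 69.46; T = 69.46/19.11 = 3.63475…
r ≈ ln(R0)/T = ln(19.11)/3.63475… = 0.81167… → 0.812

0.812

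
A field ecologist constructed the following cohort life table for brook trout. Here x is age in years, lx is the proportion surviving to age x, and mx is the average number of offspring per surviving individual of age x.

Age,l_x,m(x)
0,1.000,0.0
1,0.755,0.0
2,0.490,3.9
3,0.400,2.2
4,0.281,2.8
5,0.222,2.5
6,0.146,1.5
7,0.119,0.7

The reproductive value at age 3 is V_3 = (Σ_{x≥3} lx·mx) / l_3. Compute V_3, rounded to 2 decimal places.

6.31

lx·mx for x ≥ 3: 0.88, 0.7868, 0.555, 0.219, 0.0833 → sum = 2.5241
V_3 = 2.5241 / l_3 = 2.5241 / 0.4 = 6.31025 → 6.31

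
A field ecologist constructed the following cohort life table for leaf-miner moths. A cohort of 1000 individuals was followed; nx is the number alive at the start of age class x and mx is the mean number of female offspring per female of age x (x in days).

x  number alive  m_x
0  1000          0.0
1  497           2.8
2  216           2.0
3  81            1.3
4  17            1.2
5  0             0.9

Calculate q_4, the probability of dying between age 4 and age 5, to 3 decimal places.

1.000

lx = nx/n0 = nx/1000: 1, 0.497, 0.216, 0.081, 0.017, 0
q_4 = (l_4 − l_5) / l_4 = (0.017 − 0) / 0.017
     = 0.017 / 0.017 = 1 → 1.000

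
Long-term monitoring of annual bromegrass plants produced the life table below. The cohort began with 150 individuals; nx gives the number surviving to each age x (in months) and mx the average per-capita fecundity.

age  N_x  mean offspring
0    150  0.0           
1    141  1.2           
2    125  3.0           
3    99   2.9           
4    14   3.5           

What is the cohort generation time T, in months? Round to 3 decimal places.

2.245

lx = nx/n0 = nx/150: 1, 0.94, 0.83333…, 0.66, 0.09333…
lx·mx: 0, 1.128, 2.5…, 1.914, 0.326667… → R0 = 5.868667…
x·lx·mx: 0, 1.128, 5…, 5.742, 1.306667… → Σ = 13.176667…
T = 13.176667… / 5.868667… = 2.245257… → 2.245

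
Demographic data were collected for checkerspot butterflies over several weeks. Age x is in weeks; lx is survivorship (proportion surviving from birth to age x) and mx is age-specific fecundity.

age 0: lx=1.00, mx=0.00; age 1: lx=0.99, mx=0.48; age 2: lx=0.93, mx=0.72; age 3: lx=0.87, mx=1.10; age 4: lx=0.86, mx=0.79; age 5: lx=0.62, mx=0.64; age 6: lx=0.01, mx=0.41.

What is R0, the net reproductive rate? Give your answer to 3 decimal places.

lx·mx by age: 0, 0.4752, 0.6696, 0.957, 0.6794, 0.3968, 0.0041
R0 = Σ lx·mx = 3.1821 → 3.182

3.182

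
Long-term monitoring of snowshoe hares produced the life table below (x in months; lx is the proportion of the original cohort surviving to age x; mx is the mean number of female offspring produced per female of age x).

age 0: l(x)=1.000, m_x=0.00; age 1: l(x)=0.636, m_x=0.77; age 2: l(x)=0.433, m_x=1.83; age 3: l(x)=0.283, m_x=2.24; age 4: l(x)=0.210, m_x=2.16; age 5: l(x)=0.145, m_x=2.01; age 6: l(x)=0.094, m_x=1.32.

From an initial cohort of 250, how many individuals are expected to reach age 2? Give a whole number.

Expected survivors = N0 · l_2 = 250 × 0.433 = 108.25 → 108

108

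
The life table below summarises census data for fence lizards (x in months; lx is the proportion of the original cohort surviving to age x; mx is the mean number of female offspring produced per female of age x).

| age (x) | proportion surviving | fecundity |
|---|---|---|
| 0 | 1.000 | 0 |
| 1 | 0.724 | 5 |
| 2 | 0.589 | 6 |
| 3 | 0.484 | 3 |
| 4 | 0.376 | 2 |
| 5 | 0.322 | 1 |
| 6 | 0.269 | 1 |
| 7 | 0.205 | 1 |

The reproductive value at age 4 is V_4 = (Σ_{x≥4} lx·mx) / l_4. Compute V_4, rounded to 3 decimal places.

lx·mx for x ≥ 4: 0.752, 0.322, 0.269, 0.205 → sum = 1.548
V_4 = 1.548 / l_4 = 1.548 / 0.376 = 4.117021… → 4.117

4.117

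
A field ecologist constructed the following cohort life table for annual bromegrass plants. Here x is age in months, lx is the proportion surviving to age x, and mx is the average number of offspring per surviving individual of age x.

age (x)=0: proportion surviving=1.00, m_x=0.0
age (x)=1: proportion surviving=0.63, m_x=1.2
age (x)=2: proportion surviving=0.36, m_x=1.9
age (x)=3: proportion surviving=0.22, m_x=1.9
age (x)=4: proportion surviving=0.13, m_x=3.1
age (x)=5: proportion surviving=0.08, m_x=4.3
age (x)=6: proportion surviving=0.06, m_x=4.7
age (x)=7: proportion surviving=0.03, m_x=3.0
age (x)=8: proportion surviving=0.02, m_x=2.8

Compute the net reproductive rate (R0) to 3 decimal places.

3.033

lx·mx by age: 0, 0.756, 0.684, 0.418, 0.403, 0.344, 0.282, 0.09, 0.056
R0 = Σ lx·mx = 3.033 → 3.033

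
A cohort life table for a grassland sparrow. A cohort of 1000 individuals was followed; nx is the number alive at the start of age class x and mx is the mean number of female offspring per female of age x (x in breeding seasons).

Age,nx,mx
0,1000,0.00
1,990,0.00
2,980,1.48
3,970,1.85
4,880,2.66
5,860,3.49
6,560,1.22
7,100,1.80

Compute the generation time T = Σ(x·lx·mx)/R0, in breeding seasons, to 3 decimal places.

lx = nx/n0 = nx/1000: 1, 0.99, 0.98, 0.97, 0.88, 0.86, 0.56, 0.1
lx·mx: 0, 0, 1.4504, 1.7945, 2.3408, 3.0014, 0.6832, 0.18 → R0 = 9.4503
x·lx·mx: 0, 0, 2.9008, 5.3835, 9.3632, 15.007, 4.0992, 1.26 → Σ = 38.0137
T = 38.0137 / 9.4503 = 4.022486… → 4.022

4.022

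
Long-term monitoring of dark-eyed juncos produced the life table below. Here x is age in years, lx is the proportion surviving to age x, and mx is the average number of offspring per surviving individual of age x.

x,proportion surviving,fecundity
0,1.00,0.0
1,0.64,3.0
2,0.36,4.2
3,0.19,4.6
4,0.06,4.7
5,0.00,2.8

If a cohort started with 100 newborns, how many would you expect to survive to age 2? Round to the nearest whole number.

36

Expected survivors = N0 · l_2 = 100 × 0.36 = 36 → 36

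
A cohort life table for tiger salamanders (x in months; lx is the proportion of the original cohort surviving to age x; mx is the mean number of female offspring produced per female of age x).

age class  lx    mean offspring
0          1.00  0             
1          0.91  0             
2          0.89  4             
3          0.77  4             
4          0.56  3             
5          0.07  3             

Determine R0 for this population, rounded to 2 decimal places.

lx·mx by age: 0, 0, 3.56, 3.08, 1.68, 0.21
R0 = Σ lx·mx = 8.53 → 8.53

8.53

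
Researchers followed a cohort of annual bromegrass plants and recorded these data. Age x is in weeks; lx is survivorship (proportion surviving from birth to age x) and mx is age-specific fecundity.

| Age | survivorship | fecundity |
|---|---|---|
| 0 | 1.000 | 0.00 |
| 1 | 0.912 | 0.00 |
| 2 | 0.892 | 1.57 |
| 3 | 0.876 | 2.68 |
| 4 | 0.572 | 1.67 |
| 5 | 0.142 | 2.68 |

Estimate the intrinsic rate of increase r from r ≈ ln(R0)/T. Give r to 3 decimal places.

R0 = Σ lx·mx = 0 + 0 + 1.40044 + 2.34768 + 0.95524 + 0.38056 = 5.08392
Σ x·lx·mx = 15.56768; T = 15.56768/5.08392 = 3.06214…
r ≈ ln(R0)/T = ln(5.08392)/3.06214… = 0.53103… → 0.531

0.531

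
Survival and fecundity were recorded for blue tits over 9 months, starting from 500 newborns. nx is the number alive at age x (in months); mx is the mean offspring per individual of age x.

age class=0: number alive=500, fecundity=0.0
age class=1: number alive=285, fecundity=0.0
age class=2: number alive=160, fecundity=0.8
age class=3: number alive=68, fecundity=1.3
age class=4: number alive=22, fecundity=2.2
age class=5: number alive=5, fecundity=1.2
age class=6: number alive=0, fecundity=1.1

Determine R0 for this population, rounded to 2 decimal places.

lx = nx/n0 = nx/500: 1, 0.57, 0.32, 0.136, 0.044, 0.01, 0
lx·mx by age: 0, 0, 0.256, 0.1768, 0.0968, 0.012, 0
R0 = Σ lx·mx = 0.5416 → 0.54

0.54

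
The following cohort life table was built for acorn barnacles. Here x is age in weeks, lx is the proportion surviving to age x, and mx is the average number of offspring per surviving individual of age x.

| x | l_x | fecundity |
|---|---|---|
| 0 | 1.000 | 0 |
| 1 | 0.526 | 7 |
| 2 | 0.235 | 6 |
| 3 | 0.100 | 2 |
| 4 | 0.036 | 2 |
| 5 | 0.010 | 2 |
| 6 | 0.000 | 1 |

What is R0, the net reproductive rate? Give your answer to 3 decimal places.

lx·mx by age: 0, 3.682, 1.41, 0.2, 0.072, 0.02, 0
R0 = Σ lx·mx = 5.384 → 5.384

5.384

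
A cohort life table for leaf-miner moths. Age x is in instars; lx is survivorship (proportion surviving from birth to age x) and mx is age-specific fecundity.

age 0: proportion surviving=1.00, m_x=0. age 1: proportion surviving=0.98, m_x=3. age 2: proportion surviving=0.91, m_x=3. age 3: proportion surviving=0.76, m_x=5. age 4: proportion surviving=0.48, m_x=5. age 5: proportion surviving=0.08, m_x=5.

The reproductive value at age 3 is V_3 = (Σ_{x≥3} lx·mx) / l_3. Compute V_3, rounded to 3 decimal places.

lx·mx for x ≥ 3: 3.8, 2.4, 0.4 → sum = 6.6
V_3 = 6.6 / l_3 = 6.6 / 0.76 = 8.684211… → 8.684

8.684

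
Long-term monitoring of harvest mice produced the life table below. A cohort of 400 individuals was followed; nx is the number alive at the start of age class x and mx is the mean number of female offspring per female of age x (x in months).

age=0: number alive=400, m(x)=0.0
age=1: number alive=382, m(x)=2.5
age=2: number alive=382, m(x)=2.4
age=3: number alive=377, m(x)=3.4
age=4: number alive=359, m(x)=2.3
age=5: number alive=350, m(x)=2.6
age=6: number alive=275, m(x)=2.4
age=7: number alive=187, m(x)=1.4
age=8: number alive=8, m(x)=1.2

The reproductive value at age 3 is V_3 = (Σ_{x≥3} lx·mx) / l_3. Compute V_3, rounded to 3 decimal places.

10.475

lx = nx/n0 = nx/400: 1, 0.955, 0.955, 0.9425, 0.8975, 0.875, 0.6875, 0.4675, 0.02
lx·mx for x ≥ 3: 3.2045, 2.06425, 2.275, 1.65, 0.6545, 0.024 → sum = 9.87225
V_3 = 9.87225 / l_3 = 9.87225 / 0.9425 = 10.474536… → 10.475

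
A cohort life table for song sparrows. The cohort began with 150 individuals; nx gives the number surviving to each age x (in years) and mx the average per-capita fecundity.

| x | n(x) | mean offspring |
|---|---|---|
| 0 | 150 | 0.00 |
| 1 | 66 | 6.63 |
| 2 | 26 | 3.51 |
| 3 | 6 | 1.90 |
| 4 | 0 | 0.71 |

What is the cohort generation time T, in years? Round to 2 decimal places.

lx = nx/n0 = nx/150: 1, 0.44, 0.17333…, 0.04, 0
lx·mx: 0, 2.9172, 0.6084…, 0.076, 0 → R0 = 3.6016…
x·lx·mx: 0, 2.9172, 1.2168…, 0.228, 0 → Σ = 4.362…
T = 4.362… / 3.6016… = 1.211128… → 1.21

1.21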